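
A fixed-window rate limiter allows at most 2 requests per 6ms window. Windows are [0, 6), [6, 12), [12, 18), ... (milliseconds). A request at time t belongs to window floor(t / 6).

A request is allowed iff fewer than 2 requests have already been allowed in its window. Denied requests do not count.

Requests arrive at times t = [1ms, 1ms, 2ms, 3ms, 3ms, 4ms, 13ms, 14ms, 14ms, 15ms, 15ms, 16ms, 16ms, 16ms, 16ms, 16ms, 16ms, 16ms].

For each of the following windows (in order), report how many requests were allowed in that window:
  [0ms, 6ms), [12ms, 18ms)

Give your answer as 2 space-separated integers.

Answer: 2 2

Derivation:
Processing requests:
  req#1 t=1ms (window 0): ALLOW
  req#2 t=1ms (window 0): ALLOW
  req#3 t=2ms (window 0): DENY
  req#4 t=3ms (window 0): DENY
  req#5 t=3ms (window 0): DENY
  req#6 t=4ms (window 0): DENY
  req#7 t=13ms (window 2): ALLOW
  req#8 t=14ms (window 2): ALLOW
  req#9 t=14ms (window 2): DENY
  req#10 t=15ms (window 2): DENY
  req#11 t=15ms (window 2): DENY
  req#12 t=16ms (window 2): DENY
  req#13 t=16ms (window 2): DENY
  req#14 t=16ms (window 2): DENY
  req#15 t=16ms (window 2): DENY
  req#16 t=16ms (window 2): DENY
  req#17 t=16ms (window 2): DENY
  req#18 t=16ms (window 2): DENY

Allowed counts by window: 2 2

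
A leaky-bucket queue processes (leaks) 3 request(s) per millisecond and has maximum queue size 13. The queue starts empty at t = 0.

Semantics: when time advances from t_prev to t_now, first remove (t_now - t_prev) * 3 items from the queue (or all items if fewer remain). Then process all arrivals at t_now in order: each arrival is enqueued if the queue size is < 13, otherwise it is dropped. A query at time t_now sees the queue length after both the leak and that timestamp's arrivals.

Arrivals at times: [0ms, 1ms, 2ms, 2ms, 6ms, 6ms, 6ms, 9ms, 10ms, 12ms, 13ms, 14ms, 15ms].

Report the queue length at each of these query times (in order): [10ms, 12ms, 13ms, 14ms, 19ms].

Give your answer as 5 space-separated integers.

Queue lengths at query times:
  query t=10ms: backlog = 1
  query t=12ms: backlog = 1
  query t=13ms: backlog = 1
  query t=14ms: backlog = 1
  query t=19ms: backlog = 0

Answer: 1 1 1 1 0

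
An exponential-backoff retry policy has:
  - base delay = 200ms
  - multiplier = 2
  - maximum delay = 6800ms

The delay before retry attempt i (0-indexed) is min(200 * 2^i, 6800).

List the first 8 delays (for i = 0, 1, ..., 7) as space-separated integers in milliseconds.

Answer: 200 400 800 1600 3200 6400 6800 6800

Derivation:
Computing each delay:
  i=0: min(200*2^0, 6800) = 200
  i=1: min(200*2^1, 6800) = 400
  i=2: min(200*2^2, 6800) = 800
  i=3: min(200*2^3, 6800) = 1600
  i=4: min(200*2^4, 6800) = 3200
  i=5: min(200*2^5, 6800) = 6400
  i=6: min(200*2^6, 6800) = 6800
  i=7: min(200*2^7, 6800) = 6800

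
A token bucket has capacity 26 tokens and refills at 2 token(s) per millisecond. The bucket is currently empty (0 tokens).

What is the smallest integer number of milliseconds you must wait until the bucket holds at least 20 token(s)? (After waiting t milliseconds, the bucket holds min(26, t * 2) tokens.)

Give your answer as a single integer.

Need t * 2 >= 20, so t >= 20/2.
Smallest integer t = ceil(20/2) = 10.

Answer: 10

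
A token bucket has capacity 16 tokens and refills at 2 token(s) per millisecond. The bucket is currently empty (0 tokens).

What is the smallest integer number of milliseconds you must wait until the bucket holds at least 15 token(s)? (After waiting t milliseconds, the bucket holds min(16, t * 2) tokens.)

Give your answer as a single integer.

Answer: 8

Derivation:
Need t * 2 >= 15, so t >= 15/2.
Smallest integer t = ceil(15/2) = 8.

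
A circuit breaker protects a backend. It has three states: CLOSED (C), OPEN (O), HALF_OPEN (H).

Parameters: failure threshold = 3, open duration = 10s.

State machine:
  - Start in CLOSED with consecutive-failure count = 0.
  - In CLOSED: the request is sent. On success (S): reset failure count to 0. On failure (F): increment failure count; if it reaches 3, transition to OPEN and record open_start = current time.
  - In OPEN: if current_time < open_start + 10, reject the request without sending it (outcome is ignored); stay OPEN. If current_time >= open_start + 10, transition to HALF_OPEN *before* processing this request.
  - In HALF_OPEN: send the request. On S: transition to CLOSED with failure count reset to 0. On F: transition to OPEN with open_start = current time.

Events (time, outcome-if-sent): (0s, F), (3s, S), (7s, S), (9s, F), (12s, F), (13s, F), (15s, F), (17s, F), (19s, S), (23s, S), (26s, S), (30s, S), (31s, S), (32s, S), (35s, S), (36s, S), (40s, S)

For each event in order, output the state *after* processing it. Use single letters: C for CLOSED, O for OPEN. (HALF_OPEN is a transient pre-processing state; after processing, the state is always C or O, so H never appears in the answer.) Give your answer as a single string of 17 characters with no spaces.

State after each event:
  event#1 t=0s outcome=F: state=CLOSED
  event#2 t=3s outcome=S: state=CLOSED
  event#3 t=7s outcome=S: state=CLOSED
  event#4 t=9s outcome=F: state=CLOSED
  event#5 t=12s outcome=F: state=CLOSED
  event#6 t=13s outcome=F: state=OPEN
  event#7 t=15s outcome=F: state=OPEN
  event#8 t=17s outcome=F: state=OPEN
  event#9 t=19s outcome=S: state=OPEN
  event#10 t=23s outcome=S: state=CLOSED
  event#11 t=26s outcome=S: state=CLOSED
  event#12 t=30s outcome=S: state=CLOSED
  event#13 t=31s outcome=S: state=CLOSED
  event#14 t=32s outcome=S: state=CLOSED
  event#15 t=35s outcome=S: state=CLOSED
  event#16 t=36s outcome=S: state=CLOSED
  event#17 t=40s outcome=S: state=CLOSED

Answer: CCCCCOOOOCCCCCCCC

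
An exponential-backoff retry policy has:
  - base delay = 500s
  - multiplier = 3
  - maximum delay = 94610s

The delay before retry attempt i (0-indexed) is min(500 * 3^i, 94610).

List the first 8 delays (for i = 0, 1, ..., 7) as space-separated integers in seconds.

Computing each delay:
  i=0: min(500*3^0, 94610) = 500
  i=1: min(500*3^1, 94610) = 1500
  i=2: min(500*3^2, 94610) = 4500
  i=3: min(500*3^3, 94610) = 13500
  i=4: min(500*3^4, 94610) = 40500
  i=5: min(500*3^5, 94610) = 94610
  i=6: min(500*3^6, 94610) = 94610
  i=7: min(500*3^7, 94610) = 94610

Answer: 500 1500 4500 13500 40500 94610 94610 94610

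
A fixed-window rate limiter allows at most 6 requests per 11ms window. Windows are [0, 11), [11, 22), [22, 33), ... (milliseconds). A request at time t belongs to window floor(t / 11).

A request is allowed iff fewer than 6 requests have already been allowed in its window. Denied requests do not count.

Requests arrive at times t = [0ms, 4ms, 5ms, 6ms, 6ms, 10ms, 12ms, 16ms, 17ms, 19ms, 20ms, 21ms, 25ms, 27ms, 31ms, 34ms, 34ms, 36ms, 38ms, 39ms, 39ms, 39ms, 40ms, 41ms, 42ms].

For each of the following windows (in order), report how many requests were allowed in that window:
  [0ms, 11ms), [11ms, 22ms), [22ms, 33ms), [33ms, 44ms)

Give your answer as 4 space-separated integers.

Answer: 6 6 3 6

Derivation:
Processing requests:
  req#1 t=0ms (window 0): ALLOW
  req#2 t=4ms (window 0): ALLOW
  req#3 t=5ms (window 0): ALLOW
  req#4 t=6ms (window 0): ALLOW
  req#5 t=6ms (window 0): ALLOW
  req#6 t=10ms (window 0): ALLOW
  req#7 t=12ms (window 1): ALLOW
  req#8 t=16ms (window 1): ALLOW
  req#9 t=17ms (window 1): ALLOW
  req#10 t=19ms (window 1): ALLOW
  req#11 t=20ms (window 1): ALLOW
  req#12 t=21ms (window 1): ALLOW
  req#13 t=25ms (window 2): ALLOW
  req#14 t=27ms (window 2): ALLOW
  req#15 t=31ms (window 2): ALLOW
  req#16 t=34ms (window 3): ALLOW
  req#17 t=34ms (window 3): ALLOW
  req#18 t=36ms (window 3): ALLOW
  req#19 t=38ms (window 3): ALLOW
  req#20 t=39ms (window 3): ALLOW
  req#21 t=39ms (window 3): ALLOW
  req#22 t=39ms (window 3): DENY
  req#23 t=40ms (window 3): DENY
  req#24 t=41ms (window 3): DENY
  req#25 t=42ms (window 3): DENY

Allowed counts by window: 6 6 3 6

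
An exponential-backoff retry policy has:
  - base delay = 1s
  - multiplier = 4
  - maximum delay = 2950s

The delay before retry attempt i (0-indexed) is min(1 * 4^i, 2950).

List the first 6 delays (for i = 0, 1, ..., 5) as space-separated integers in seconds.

Computing each delay:
  i=0: min(1*4^0, 2950) = 1
  i=1: min(1*4^1, 2950) = 4
  i=2: min(1*4^2, 2950) = 16
  i=3: min(1*4^3, 2950) = 64
  i=4: min(1*4^4, 2950) = 256
  i=5: min(1*4^5, 2950) = 1024

Answer: 1 4 16 64 256 1024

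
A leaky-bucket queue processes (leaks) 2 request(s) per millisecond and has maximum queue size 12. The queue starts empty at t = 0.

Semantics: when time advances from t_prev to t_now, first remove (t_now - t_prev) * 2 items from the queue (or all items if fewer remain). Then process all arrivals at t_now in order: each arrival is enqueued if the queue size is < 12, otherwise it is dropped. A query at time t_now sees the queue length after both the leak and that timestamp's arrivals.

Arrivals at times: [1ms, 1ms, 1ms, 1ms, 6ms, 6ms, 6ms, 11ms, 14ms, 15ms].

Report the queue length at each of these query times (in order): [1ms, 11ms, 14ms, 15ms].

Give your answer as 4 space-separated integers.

Answer: 4 1 1 1

Derivation:
Queue lengths at query times:
  query t=1ms: backlog = 4
  query t=11ms: backlog = 1
  query t=14ms: backlog = 1
  query t=15ms: backlog = 1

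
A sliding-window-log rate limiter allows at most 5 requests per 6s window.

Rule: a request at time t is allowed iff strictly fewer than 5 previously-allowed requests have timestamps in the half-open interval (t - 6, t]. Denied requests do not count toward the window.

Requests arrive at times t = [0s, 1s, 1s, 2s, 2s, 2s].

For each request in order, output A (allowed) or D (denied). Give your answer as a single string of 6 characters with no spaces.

Tracking allowed requests in the window:
  req#1 t=0s: ALLOW
  req#2 t=1s: ALLOW
  req#3 t=1s: ALLOW
  req#4 t=2s: ALLOW
  req#5 t=2s: ALLOW
  req#6 t=2s: DENY

Answer: AAAAAD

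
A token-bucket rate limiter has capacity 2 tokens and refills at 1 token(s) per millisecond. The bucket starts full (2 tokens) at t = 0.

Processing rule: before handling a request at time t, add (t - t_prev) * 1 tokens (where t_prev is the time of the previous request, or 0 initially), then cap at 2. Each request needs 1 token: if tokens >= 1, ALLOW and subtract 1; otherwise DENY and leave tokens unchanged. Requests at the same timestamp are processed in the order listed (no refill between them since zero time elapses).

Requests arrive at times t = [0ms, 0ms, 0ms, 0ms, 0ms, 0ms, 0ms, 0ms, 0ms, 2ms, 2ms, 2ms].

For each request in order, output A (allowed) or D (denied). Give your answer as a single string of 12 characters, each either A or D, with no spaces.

Simulating step by step:
  req#1 t=0ms: ALLOW
  req#2 t=0ms: ALLOW
  req#3 t=0ms: DENY
  req#4 t=0ms: DENY
  req#5 t=0ms: DENY
  req#6 t=0ms: DENY
  req#7 t=0ms: DENY
  req#8 t=0ms: DENY
  req#9 t=0ms: DENY
  req#10 t=2ms: ALLOW
  req#11 t=2ms: ALLOW
  req#12 t=2ms: DENY

Answer: AADDDDDDDAAD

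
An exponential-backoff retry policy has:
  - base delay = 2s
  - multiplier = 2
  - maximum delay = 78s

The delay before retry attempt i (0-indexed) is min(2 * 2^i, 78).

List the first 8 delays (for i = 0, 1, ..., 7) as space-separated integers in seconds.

Answer: 2 4 8 16 32 64 78 78

Derivation:
Computing each delay:
  i=0: min(2*2^0, 78) = 2
  i=1: min(2*2^1, 78) = 4
  i=2: min(2*2^2, 78) = 8
  i=3: min(2*2^3, 78) = 16
  i=4: min(2*2^4, 78) = 32
  i=5: min(2*2^5, 78) = 64
  i=6: min(2*2^6, 78) = 78
  i=7: min(2*2^7, 78) = 78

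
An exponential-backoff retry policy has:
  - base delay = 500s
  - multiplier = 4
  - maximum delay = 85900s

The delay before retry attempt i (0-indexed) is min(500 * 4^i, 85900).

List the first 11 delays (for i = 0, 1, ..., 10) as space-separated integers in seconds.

Computing each delay:
  i=0: min(500*4^0, 85900) = 500
  i=1: min(500*4^1, 85900) = 2000
  i=2: min(500*4^2, 85900) = 8000
  i=3: min(500*4^3, 85900) = 32000
  i=4: min(500*4^4, 85900) = 85900
  i=5: min(500*4^5, 85900) = 85900
  i=6: min(500*4^6, 85900) = 85900
  i=7: min(500*4^7, 85900) = 85900
  i=8: min(500*4^8, 85900) = 85900
  i=9: min(500*4^9, 85900) = 85900
  i=10: min(500*4^10, 85900) = 85900

Answer: 500 2000 8000 32000 85900 85900 85900 85900 85900 85900 85900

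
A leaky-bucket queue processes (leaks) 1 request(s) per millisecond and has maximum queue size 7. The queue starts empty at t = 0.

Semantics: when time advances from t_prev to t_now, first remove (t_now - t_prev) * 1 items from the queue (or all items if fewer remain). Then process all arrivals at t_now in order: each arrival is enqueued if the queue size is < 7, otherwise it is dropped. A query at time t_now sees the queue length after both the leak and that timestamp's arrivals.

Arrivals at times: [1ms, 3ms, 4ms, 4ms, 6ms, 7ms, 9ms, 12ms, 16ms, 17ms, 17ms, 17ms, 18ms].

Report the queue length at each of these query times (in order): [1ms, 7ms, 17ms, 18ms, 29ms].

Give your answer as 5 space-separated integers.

Queue lengths at query times:
  query t=1ms: backlog = 1
  query t=7ms: backlog = 1
  query t=17ms: backlog = 3
  query t=18ms: backlog = 3
  query t=29ms: backlog = 0

Answer: 1 1 3 3 0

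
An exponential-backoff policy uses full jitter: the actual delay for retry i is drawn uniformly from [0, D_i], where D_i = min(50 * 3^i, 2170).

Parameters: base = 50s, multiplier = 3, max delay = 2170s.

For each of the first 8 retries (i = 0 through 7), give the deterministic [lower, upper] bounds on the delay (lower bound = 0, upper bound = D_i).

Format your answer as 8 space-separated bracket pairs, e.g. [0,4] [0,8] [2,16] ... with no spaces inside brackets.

Answer: [0,50] [0,150] [0,450] [0,1350] [0,2170] [0,2170] [0,2170] [0,2170]

Derivation:
Computing bounds per retry:
  i=0: D_i=min(50*3^0,2170)=50, bounds=[0,50]
  i=1: D_i=min(50*3^1,2170)=150, bounds=[0,150]
  i=2: D_i=min(50*3^2,2170)=450, bounds=[0,450]
  i=3: D_i=min(50*3^3,2170)=1350, bounds=[0,1350]
  i=4: D_i=min(50*3^4,2170)=2170, bounds=[0,2170]
  i=5: D_i=min(50*3^5,2170)=2170, bounds=[0,2170]
  i=6: D_i=min(50*3^6,2170)=2170, bounds=[0,2170]
  i=7: D_i=min(50*3^7,2170)=2170, bounds=[0,2170]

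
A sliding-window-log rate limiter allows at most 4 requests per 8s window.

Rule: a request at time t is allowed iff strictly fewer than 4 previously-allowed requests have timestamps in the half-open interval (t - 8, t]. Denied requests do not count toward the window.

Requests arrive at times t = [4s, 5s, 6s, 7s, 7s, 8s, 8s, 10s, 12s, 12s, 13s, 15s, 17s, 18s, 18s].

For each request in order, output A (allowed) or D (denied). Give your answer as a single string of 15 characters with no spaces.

Answer: AAAADDDDADAAADD

Derivation:
Tracking allowed requests in the window:
  req#1 t=4s: ALLOW
  req#2 t=5s: ALLOW
  req#3 t=6s: ALLOW
  req#4 t=7s: ALLOW
  req#5 t=7s: DENY
  req#6 t=8s: DENY
  req#7 t=8s: DENY
  req#8 t=10s: DENY
  req#9 t=12s: ALLOW
  req#10 t=12s: DENY
  req#11 t=13s: ALLOW
  req#12 t=15s: ALLOW
  req#13 t=17s: ALLOW
  req#14 t=18s: DENY
  req#15 t=18s: DENY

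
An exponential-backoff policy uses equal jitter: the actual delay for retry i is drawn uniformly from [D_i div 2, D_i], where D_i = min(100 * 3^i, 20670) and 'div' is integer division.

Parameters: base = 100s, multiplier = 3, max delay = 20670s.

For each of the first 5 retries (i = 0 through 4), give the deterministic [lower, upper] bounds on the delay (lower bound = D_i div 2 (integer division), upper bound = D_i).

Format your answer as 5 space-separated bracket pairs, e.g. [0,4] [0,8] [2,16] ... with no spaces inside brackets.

Answer: [50,100] [150,300] [450,900] [1350,2700] [4050,8100]

Derivation:
Computing bounds per retry:
  i=0: D_i=min(100*3^0,20670)=100, bounds=[50,100]
  i=1: D_i=min(100*3^1,20670)=300, bounds=[150,300]
  i=2: D_i=min(100*3^2,20670)=900, bounds=[450,900]
  i=3: D_i=min(100*3^3,20670)=2700, bounds=[1350,2700]
  i=4: D_i=min(100*3^4,20670)=8100, bounds=[4050,8100]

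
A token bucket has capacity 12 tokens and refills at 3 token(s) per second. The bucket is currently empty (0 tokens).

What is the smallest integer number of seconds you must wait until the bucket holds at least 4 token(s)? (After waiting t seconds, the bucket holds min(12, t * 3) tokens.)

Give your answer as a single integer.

Need t * 3 >= 4, so t >= 4/3.
Smallest integer t = ceil(4/3) = 2.

Answer: 2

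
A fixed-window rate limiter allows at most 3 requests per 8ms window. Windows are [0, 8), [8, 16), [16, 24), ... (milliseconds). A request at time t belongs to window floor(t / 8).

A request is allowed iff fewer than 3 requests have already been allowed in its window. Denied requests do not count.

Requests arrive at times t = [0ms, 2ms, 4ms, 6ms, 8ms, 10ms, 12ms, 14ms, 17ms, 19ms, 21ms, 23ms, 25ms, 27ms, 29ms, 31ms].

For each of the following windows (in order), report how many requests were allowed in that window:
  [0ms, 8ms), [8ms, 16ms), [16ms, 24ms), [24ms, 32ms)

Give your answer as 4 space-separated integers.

Processing requests:
  req#1 t=0ms (window 0): ALLOW
  req#2 t=2ms (window 0): ALLOW
  req#3 t=4ms (window 0): ALLOW
  req#4 t=6ms (window 0): DENY
  req#5 t=8ms (window 1): ALLOW
  req#6 t=10ms (window 1): ALLOW
  req#7 t=12ms (window 1): ALLOW
  req#8 t=14ms (window 1): DENY
  req#9 t=17ms (window 2): ALLOW
  req#10 t=19ms (window 2): ALLOW
  req#11 t=21ms (window 2): ALLOW
  req#12 t=23ms (window 2): DENY
  req#13 t=25ms (window 3): ALLOW
  req#14 t=27ms (window 3): ALLOW
  req#15 t=29ms (window 3): ALLOW
  req#16 t=31ms (window 3): DENY

Allowed counts by window: 3 3 3 3

Answer: 3 3 3 3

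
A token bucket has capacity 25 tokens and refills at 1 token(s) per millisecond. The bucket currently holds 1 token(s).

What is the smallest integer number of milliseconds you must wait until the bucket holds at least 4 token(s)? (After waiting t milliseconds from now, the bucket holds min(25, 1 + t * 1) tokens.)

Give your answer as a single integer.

Answer: 3

Derivation:
Need 1 + t * 1 >= 4, so t >= 3/1.
Smallest integer t = ceil(3/1) = 3.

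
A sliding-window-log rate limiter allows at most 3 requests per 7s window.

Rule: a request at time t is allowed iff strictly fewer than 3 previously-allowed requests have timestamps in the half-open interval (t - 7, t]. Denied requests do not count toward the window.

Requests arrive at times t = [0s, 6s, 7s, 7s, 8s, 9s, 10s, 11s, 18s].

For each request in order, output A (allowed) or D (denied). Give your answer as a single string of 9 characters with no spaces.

Answer: AAAADDDDA

Derivation:
Tracking allowed requests in the window:
  req#1 t=0s: ALLOW
  req#2 t=6s: ALLOW
  req#3 t=7s: ALLOW
  req#4 t=7s: ALLOW
  req#5 t=8s: DENY
  req#6 t=9s: DENY
  req#7 t=10s: DENY
  req#8 t=11s: DENY
  req#9 t=18s: ALLOW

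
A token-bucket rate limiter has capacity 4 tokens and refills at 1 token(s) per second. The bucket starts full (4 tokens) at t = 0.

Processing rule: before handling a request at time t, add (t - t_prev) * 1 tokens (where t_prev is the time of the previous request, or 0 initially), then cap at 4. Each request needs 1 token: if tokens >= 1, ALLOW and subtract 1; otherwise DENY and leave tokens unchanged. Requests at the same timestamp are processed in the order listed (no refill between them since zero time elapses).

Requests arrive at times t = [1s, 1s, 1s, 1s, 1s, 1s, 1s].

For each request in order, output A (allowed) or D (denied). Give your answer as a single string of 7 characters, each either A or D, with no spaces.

Simulating step by step:
  req#1 t=1s: ALLOW
  req#2 t=1s: ALLOW
  req#3 t=1s: ALLOW
  req#4 t=1s: ALLOW
  req#5 t=1s: DENY
  req#6 t=1s: DENY
  req#7 t=1s: DENY

Answer: AAAADDD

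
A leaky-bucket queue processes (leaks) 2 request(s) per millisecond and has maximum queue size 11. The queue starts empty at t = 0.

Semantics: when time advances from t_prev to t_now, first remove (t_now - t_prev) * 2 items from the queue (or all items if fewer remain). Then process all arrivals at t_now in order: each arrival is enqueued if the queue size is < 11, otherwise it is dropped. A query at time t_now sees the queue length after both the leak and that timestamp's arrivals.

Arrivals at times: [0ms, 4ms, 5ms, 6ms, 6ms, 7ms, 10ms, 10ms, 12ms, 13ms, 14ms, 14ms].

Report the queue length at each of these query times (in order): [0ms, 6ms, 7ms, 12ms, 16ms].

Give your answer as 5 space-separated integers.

Queue lengths at query times:
  query t=0ms: backlog = 1
  query t=6ms: backlog = 2
  query t=7ms: backlog = 1
  query t=12ms: backlog = 1
  query t=16ms: backlog = 0

Answer: 1 2 1 1 0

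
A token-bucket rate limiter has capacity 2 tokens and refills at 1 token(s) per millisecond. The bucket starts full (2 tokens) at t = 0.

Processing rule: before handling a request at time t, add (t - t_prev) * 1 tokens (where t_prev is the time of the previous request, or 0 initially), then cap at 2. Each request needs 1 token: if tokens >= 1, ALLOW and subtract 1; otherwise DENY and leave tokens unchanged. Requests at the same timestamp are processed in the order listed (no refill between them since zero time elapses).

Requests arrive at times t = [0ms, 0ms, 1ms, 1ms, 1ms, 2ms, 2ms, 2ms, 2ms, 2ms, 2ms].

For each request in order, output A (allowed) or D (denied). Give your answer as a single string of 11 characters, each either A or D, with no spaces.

Simulating step by step:
  req#1 t=0ms: ALLOW
  req#2 t=0ms: ALLOW
  req#3 t=1ms: ALLOW
  req#4 t=1ms: DENY
  req#5 t=1ms: DENY
  req#6 t=2ms: ALLOW
  req#7 t=2ms: DENY
  req#8 t=2ms: DENY
  req#9 t=2ms: DENY
  req#10 t=2ms: DENY
  req#11 t=2ms: DENY

Answer: AAADDADDDDD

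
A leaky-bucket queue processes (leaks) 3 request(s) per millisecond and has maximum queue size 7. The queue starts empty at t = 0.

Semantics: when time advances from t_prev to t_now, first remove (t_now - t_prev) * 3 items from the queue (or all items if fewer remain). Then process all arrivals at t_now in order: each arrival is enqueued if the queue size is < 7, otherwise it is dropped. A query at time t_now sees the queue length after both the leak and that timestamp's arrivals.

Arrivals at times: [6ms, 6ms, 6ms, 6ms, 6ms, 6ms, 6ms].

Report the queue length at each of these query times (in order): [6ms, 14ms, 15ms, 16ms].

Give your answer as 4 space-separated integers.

Answer: 7 0 0 0

Derivation:
Queue lengths at query times:
  query t=6ms: backlog = 7
  query t=14ms: backlog = 0
  query t=15ms: backlog = 0
  query t=16ms: backlog = 0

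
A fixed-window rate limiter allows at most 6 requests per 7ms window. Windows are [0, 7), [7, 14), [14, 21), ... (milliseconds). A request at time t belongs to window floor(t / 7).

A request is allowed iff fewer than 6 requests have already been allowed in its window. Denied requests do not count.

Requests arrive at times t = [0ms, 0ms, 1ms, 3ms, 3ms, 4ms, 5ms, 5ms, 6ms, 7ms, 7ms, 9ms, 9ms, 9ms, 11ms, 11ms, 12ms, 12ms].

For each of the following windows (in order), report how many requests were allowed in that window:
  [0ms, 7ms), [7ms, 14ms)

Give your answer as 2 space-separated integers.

Processing requests:
  req#1 t=0ms (window 0): ALLOW
  req#2 t=0ms (window 0): ALLOW
  req#3 t=1ms (window 0): ALLOW
  req#4 t=3ms (window 0): ALLOW
  req#5 t=3ms (window 0): ALLOW
  req#6 t=4ms (window 0): ALLOW
  req#7 t=5ms (window 0): DENY
  req#8 t=5ms (window 0): DENY
  req#9 t=6ms (window 0): DENY
  req#10 t=7ms (window 1): ALLOW
  req#11 t=7ms (window 1): ALLOW
  req#12 t=9ms (window 1): ALLOW
  req#13 t=9ms (window 1): ALLOW
  req#14 t=9ms (window 1): ALLOW
  req#15 t=11ms (window 1): ALLOW
  req#16 t=11ms (window 1): DENY
  req#17 t=12ms (window 1): DENY
  req#18 t=12ms (window 1): DENY

Allowed counts by window: 6 6

Answer: 6 6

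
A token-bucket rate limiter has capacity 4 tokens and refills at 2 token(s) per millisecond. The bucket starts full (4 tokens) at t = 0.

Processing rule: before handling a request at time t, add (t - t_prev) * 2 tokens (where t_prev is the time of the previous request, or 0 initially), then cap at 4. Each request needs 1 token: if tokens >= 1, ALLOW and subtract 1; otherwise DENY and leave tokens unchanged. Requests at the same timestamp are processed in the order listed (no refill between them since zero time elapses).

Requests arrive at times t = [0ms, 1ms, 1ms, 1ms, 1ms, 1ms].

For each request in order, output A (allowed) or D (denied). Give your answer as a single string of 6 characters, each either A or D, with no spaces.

Simulating step by step:
  req#1 t=0ms: ALLOW
  req#2 t=1ms: ALLOW
  req#3 t=1ms: ALLOW
  req#4 t=1ms: ALLOW
  req#5 t=1ms: ALLOW
  req#6 t=1ms: DENY

Answer: AAAAAD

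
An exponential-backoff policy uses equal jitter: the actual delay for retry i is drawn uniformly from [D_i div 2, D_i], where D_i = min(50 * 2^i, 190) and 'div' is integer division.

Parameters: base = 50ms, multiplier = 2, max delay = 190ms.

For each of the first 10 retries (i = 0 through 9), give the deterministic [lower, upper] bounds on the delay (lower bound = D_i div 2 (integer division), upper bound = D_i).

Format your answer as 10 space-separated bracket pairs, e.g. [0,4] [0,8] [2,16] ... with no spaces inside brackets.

Computing bounds per retry:
  i=0: D_i=min(50*2^0,190)=50, bounds=[25,50]
  i=1: D_i=min(50*2^1,190)=100, bounds=[50,100]
  i=2: D_i=min(50*2^2,190)=190, bounds=[95,190]
  i=3: D_i=min(50*2^3,190)=190, bounds=[95,190]
  i=4: D_i=min(50*2^4,190)=190, bounds=[95,190]
  i=5: D_i=min(50*2^5,190)=190, bounds=[95,190]
  i=6: D_i=min(50*2^6,190)=190, bounds=[95,190]
  i=7: D_i=min(50*2^7,190)=190, bounds=[95,190]
  i=8: D_i=min(50*2^8,190)=190, bounds=[95,190]
  i=9: D_i=min(50*2^9,190)=190, bounds=[95,190]

Answer: [25,50] [50,100] [95,190] [95,190] [95,190] [95,190] [95,190] [95,190] [95,190] [95,190]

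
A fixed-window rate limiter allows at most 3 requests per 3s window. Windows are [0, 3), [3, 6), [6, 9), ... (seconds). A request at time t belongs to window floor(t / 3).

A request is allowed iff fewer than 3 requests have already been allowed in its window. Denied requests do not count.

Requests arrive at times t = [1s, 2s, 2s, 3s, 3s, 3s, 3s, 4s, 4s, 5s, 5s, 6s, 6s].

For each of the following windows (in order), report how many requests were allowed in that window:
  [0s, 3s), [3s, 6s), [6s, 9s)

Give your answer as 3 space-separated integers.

Answer: 3 3 2

Derivation:
Processing requests:
  req#1 t=1s (window 0): ALLOW
  req#2 t=2s (window 0): ALLOW
  req#3 t=2s (window 0): ALLOW
  req#4 t=3s (window 1): ALLOW
  req#5 t=3s (window 1): ALLOW
  req#6 t=3s (window 1): ALLOW
  req#7 t=3s (window 1): DENY
  req#8 t=4s (window 1): DENY
  req#9 t=4s (window 1): DENY
  req#10 t=5s (window 1): DENY
  req#11 t=5s (window 1): DENY
  req#12 t=6s (window 2): ALLOW
  req#13 t=6s (window 2): ALLOW

Allowed counts by window: 3 3 2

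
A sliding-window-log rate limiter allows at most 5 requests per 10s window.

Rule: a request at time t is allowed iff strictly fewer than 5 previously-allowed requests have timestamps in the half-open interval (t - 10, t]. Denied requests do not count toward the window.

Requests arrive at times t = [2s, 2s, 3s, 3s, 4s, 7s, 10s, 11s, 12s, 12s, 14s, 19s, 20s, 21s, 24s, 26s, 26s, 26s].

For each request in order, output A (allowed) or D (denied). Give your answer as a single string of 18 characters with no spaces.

Tracking allowed requests in the window:
  req#1 t=2s: ALLOW
  req#2 t=2s: ALLOW
  req#3 t=3s: ALLOW
  req#4 t=3s: ALLOW
  req#5 t=4s: ALLOW
  req#6 t=7s: DENY
  req#7 t=10s: DENY
  req#8 t=11s: DENY
  req#9 t=12s: ALLOW
  req#10 t=12s: ALLOW
  req#11 t=14s: ALLOW
  req#12 t=19s: ALLOW
  req#13 t=20s: ALLOW
  req#14 t=21s: DENY
  req#15 t=24s: ALLOW
  req#16 t=26s: ALLOW
  req#17 t=26s: ALLOW
  req#18 t=26s: DENY

Answer: AAAAADDDAAAAADAAAD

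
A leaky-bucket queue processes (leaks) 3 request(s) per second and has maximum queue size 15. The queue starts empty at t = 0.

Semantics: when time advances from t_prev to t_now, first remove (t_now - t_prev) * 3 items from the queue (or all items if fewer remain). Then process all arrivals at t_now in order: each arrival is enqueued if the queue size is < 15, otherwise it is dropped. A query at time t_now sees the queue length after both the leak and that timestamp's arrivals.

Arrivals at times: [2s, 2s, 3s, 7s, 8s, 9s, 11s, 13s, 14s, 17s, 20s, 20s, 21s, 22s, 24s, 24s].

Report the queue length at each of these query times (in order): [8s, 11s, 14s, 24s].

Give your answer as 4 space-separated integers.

Queue lengths at query times:
  query t=8s: backlog = 1
  query t=11s: backlog = 1
  query t=14s: backlog = 1
  query t=24s: backlog = 2

Answer: 1 1 1 2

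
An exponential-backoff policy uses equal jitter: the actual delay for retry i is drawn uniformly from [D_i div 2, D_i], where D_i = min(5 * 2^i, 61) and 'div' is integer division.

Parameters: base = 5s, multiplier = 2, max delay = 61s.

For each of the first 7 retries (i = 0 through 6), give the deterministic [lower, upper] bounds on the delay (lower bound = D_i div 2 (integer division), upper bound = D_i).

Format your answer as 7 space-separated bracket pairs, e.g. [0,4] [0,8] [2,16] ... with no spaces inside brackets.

Answer: [2,5] [5,10] [10,20] [20,40] [30,61] [30,61] [30,61]

Derivation:
Computing bounds per retry:
  i=0: D_i=min(5*2^0,61)=5, bounds=[2,5]
  i=1: D_i=min(5*2^1,61)=10, bounds=[5,10]
  i=2: D_i=min(5*2^2,61)=20, bounds=[10,20]
  i=3: D_i=min(5*2^3,61)=40, bounds=[20,40]
  i=4: D_i=min(5*2^4,61)=61, bounds=[30,61]
  i=5: D_i=min(5*2^5,61)=61, bounds=[30,61]
  i=6: D_i=min(5*2^6,61)=61, bounds=[30,61]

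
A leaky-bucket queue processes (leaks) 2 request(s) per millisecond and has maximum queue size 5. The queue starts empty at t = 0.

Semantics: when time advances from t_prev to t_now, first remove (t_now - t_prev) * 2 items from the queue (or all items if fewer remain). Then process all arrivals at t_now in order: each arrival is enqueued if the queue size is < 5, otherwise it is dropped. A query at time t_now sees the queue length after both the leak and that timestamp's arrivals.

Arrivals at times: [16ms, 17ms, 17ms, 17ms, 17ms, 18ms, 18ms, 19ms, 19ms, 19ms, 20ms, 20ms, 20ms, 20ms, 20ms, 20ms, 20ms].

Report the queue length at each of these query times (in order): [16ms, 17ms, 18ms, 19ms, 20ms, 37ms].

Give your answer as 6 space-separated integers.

Queue lengths at query times:
  query t=16ms: backlog = 1
  query t=17ms: backlog = 4
  query t=18ms: backlog = 4
  query t=19ms: backlog = 5
  query t=20ms: backlog = 5
  query t=37ms: backlog = 0

Answer: 1 4 4 5 5 0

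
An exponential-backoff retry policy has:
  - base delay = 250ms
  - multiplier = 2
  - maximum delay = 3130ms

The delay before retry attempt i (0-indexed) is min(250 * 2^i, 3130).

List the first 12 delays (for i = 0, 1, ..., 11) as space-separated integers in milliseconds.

Answer: 250 500 1000 2000 3130 3130 3130 3130 3130 3130 3130 3130

Derivation:
Computing each delay:
  i=0: min(250*2^0, 3130) = 250
  i=1: min(250*2^1, 3130) = 500
  i=2: min(250*2^2, 3130) = 1000
  i=3: min(250*2^3, 3130) = 2000
  i=4: min(250*2^4, 3130) = 3130
  i=5: min(250*2^5, 3130) = 3130
  i=6: min(250*2^6, 3130) = 3130
  i=7: min(250*2^7, 3130) = 3130
  i=8: min(250*2^8, 3130) = 3130
  i=9: min(250*2^9, 3130) = 3130
  i=10: min(250*2^10, 3130) = 3130
  i=11: min(250*2^11, 3130) = 3130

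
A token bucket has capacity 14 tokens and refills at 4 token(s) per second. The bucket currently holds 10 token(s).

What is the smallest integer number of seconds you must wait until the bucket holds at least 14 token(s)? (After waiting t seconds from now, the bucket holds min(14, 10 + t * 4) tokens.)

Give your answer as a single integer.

Need 10 + t * 4 >= 14, so t >= 4/4.
Smallest integer t = ceil(4/4) = 1.

Answer: 1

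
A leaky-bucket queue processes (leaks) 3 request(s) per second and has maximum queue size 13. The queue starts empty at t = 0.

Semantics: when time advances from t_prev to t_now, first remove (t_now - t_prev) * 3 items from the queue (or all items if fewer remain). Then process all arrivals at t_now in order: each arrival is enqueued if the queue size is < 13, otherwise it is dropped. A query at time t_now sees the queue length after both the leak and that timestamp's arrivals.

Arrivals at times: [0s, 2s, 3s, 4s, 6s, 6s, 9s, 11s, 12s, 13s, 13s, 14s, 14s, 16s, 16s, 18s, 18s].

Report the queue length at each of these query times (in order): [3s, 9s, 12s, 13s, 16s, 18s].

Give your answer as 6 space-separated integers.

Answer: 1 1 1 2 2 2

Derivation:
Queue lengths at query times:
  query t=3s: backlog = 1
  query t=9s: backlog = 1
  query t=12s: backlog = 1
  query t=13s: backlog = 2
  query t=16s: backlog = 2
  query t=18s: backlog = 2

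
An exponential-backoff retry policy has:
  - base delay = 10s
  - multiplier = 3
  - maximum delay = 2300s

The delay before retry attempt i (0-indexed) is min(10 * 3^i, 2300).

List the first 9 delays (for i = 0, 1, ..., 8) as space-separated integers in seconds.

Answer: 10 30 90 270 810 2300 2300 2300 2300

Derivation:
Computing each delay:
  i=0: min(10*3^0, 2300) = 10
  i=1: min(10*3^1, 2300) = 30
  i=2: min(10*3^2, 2300) = 90
  i=3: min(10*3^3, 2300) = 270
  i=4: min(10*3^4, 2300) = 810
  i=5: min(10*3^5, 2300) = 2300
  i=6: min(10*3^6, 2300) = 2300
  i=7: min(10*3^7, 2300) = 2300
  i=8: min(10*3^8, 2300) = 2300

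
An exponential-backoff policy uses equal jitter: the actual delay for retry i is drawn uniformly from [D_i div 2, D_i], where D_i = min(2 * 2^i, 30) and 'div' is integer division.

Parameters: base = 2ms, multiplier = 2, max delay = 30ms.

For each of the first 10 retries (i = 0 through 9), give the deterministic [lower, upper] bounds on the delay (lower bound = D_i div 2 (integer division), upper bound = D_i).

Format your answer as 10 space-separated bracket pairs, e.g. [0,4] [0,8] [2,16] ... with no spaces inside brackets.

Answer: [1,2] [2,4] [4,8] [8,16] [15,30] [15,30] [15,30] [15,30] [15,30] [15,30]

Derivation:
Computing bounds per retry:
  i=0: D_i=min(2*2^0,30)=2, bounds=[1,2]
  i=1: D_i=min(2*2^1,30)=4, bounds=[2,4]
  i=2: D_i=min(2*2^2,30)=8, bounds=[4,8]
  i=3: D_i=min(2*2^3,30)=16, bounds=[8,16]
  i=4: D_i=min(2*2^4,30)=30, bounds=[15,30]
  i=5: D_i=min(2*2^5,30)=30, bounds=[15,30]
  i=6: D_i=min(2*2^6,30)=30, bounds=[15,30]
  i=7: D_i=min(2*2^7,30)=30, bounds=[15,30]
  i=8: D_i=min(2*2^8,30)=30, bounds=[15,30]
  i=9: D_i=min(2*2^9,30)=30, bounds=[15,30]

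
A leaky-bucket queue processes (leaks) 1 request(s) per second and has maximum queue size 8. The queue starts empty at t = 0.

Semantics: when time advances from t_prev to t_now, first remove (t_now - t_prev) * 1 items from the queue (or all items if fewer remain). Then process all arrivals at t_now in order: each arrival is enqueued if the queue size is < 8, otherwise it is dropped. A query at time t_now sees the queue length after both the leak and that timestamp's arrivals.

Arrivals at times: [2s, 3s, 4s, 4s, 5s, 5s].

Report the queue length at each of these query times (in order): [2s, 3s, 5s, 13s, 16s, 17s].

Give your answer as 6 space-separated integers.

Queue lengths at query times:
  query t=2s: backlog = 1
  query t=3s: backlog = 1
  query t=5s: backlog = 3
  query t=13s: backlog = 0
  query t=16s: backlog = 0
  query t=17s: backlog = 0

Answer: 1 1 3 0 0 0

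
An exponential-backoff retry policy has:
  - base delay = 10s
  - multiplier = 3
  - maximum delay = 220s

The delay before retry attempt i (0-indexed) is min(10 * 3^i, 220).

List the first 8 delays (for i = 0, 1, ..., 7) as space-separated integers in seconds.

Answer: 10 30 90 220 220 220 220 220

Derivation:
Computing each delay:
  i=0: min(10*3^0, 220) = 10
  i=1: min(10*3^1, 220) = 30
  i=2: min(10*3^2, 220) = 90
  i=3: min(10*3^3, 220) = 220
  i=4: min(10*3^4, 220) = 220
  i=5: min(10*3^5, 220) = 220
  i=6: min(10*3^6, 220) = 220
  i=7: min(10*3^7, 220) = 220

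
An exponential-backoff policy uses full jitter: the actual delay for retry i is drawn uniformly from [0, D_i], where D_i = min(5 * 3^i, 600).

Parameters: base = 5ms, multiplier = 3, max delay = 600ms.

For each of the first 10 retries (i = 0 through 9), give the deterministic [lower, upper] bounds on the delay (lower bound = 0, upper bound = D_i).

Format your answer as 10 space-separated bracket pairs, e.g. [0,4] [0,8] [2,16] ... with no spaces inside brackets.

Answer: [0,5] [0,15] [0,45] [0,135] [0,405] [0,600] [0,600] [0,600] [0,600] [0,600]

Derivation:
Computing bounds per retry:
  i=0: D_i=min(5*3^0,600)=5, bounds=[0,5]
  i=1: D_i=min(5*3^1,600)=15, bounds=[0,15]
  i=2: D_i=min(5*3^2,600)=45, bounds=[0,45]
  i=3: D_i=min(5*3^3,600)=135, bounds=[0,135]
  i=4: D_i=min(5*3^4,600)=405, bounds=[0,405]
  i=5: D_i=min(5*3^5,600)=600, bounds=[0,600]
  i=6: D_i=min(5*3^6,600)=600, bounds=[0,600]
  i=7: D_i=min(5*3^7,600)=600, bounds=[0,600]
  i=8: D_i=min(5*3^8,600)=600, bounds=[0,600]
  i=9: D_i=min(5*3^9,600)=600, bounds=[0,600]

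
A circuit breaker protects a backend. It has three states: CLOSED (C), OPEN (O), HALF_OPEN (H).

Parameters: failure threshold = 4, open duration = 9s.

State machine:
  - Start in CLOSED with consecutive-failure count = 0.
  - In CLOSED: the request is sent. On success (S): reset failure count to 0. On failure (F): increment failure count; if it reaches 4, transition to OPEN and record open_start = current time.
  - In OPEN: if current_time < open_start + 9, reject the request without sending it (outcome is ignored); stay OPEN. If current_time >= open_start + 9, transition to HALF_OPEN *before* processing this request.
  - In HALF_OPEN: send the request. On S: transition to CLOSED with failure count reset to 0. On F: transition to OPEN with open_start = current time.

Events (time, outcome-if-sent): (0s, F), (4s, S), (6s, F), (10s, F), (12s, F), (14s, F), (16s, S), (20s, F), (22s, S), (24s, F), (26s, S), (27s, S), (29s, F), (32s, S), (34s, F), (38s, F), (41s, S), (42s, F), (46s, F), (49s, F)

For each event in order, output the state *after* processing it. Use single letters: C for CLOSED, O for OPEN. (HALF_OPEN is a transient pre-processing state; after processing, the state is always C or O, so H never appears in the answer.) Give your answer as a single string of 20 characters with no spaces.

Answer: CCCCCOOOOOOOOOOOOOOO

Derivation:
State after each event:
  event#1 t=0s outcome=F: state=CLOSED
  event#2 t=4s outcome=S: state=CLOSED
  event#3 t=6s outcome=F: state=CLOSED
  event#4 t=10s outcome=F: state=CLOSED
  event#5 t=12s outcome=F: state=CLOSED
  event#6 t=14s outcome=F: state=OPEN
  event#7 t=16s outcome=S: state=OPEN
  event#8 t=20s outcome=F: state=OPEN
  event#9 t=22s outcome=S: state=OPEN
  event#10 t=24s outcome=F: state=OPEN
  event#11 t=26s outcome=S: state=OPEN
  event#12 t=27s outcome=S: state=OPEN
  event#13 t=29s outcome=F: state=OPEN
  event#14 t=32s outcome=S: state=OPEN
  event#15 t=34s outcome=F: state=OPEN
  event#16 t=38s outcome=F: state=OPEN
  event#17 t=41s outcome=S: state=OPEN
  event#18 t=42s outcome=F: state=OPEN
  event#19 t=46s outcome=F: state=OPEN
  event#20 t=49s outcome=F: state=OPEN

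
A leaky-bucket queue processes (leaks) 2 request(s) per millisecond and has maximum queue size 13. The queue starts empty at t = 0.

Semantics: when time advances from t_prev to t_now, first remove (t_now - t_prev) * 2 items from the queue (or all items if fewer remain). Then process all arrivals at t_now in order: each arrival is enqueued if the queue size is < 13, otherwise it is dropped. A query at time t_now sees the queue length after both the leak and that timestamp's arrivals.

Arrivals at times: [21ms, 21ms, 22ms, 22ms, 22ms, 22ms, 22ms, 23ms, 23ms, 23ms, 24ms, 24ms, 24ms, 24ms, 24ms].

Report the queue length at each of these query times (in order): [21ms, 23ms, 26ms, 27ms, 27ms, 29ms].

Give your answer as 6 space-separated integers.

Queue lengths at query times:
  query t=21ms: backlog = 2
  query t=23ms: backlog = 6
  query t=26ms: backlog = 5
  query t=27ms: backlog = 3
  query t=27ms: backlog = 3
  query t=29ms: backlog = 0

Answer: 2 6 5 3 3 0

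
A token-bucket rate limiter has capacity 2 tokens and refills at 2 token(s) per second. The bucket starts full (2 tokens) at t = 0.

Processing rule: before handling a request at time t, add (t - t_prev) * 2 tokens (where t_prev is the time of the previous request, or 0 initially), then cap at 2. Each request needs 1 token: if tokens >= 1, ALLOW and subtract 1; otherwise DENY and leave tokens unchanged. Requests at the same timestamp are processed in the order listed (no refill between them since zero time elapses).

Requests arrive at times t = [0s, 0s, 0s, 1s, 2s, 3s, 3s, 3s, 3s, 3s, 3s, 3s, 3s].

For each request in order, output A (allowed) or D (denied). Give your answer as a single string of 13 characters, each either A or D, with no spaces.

Simulating step by step:
  req#1 t=0s: ALLOW
  req#2 t=0s: ALLOW
  req#3 t=0s: DENY
  req#4 t=1s: ALLOW
  req#5 t=2s: ALLOW
  req#6 t=3s: ALLOW
  req#7 t=3s: ALLOW
  req#8 t=3s: DENY
  req#9 t=3s: DENY
  req#10 t=3s: DENY
  req#11 t=3s: DENY
  req#12 t=3s: DENY
  req#13 t=3s: DENY

Answer: AADAAAADDDDDD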